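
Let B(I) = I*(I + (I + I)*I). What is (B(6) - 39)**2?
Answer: 184041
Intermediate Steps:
B(I) = I*(I + 2*I**2) (B(I) = I*(I + (2*I)*I) = I*(I + 2*I**2))
(B(6) - 39)**2 = (6**2*(1 + 2*6) - 39)**2 = (36*(1 + 12) - 39)**2 = (36*13 - 39)**2 = (468 - 39)**2 = 429**2 = 184041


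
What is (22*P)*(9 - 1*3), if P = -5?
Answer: -660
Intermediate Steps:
(22*P)*(9 - 1*3) = (22*(-5))*(9 - 1*3) = -110*(9 - 3) = -110*6 = -660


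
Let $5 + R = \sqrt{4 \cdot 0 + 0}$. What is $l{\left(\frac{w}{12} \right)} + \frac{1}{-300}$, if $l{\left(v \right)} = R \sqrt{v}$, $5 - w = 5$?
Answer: $- \frac{1}{300} \approx -0.0033333$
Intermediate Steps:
$w = 0$ ($w = 5 - 5 = 0$)
$R = -5$ ($R = -5 + \sqrt{4 \cdot 0 + 0} = -5 + \sqrt{0 + 0} = -5 + \sqrt{0} = -5 + 0 = -5$)
$l{\left(v \right)} = - 5 \sqrt{v}$
$l{\left(\frac{w}{12} \right)} + \frac{1}{-300} = - 5 \sqrt{\frac{0}{12}} + \frac{1}{-300} = - 5 \sqrt{0 \cdot \frac{1}{12}} - \frac{1}{300} = - 5 \sqrt{0} - \frac{1}{300} = \left(-5\right) 0 - \frac{1}{300} = 0 - \frac{1}{300} = - \frac{1}{300}$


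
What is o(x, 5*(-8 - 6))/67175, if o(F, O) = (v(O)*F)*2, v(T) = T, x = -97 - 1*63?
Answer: 896/2687 ≈ 0.33346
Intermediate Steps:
x = -160 (x = -97 - 63 = -160)
o(F, O) = 2*F*O (o(F, O) = (O*F)*2 = (F*O)*2 = 2*F*O)
o(x, 5*(-8 - 6))/67175 = (2*(-160)*(5*(-8 - 6)))/67175 = (2*(-160)*(5*(-14)))*(1/67175) = (2*(-160)*(-70))*(1/67175) = 22400*(1/67175) = 896/2687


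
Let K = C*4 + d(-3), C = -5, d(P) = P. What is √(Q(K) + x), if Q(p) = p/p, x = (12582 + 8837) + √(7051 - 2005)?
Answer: √(21420 + 29*√6) ≈ 146.60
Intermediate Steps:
K = -23 (K = -5*4 - 3 = -20 - 3 = -23)
x = 21419 + 29*√6 (x = 21419 + √5046 = 21419 + 29*√6 ≈ 21490.)
Q(p) = 1
√(Q(K) + x) = √(1 + (21419 + 29*√6)) = √(21420 + 29*√6)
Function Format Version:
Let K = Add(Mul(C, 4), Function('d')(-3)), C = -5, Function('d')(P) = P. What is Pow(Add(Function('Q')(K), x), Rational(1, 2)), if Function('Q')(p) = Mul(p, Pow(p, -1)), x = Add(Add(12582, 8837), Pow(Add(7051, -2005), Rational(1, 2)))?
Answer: Pow(Add(21420, Mul(29, Pow(6, Rational(1, 2)))), Rational(1, 2)) ≈ 146.60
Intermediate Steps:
K = -23 (K = Add(Mul(-5, 4), -3) = Add(-20, -3) = -23)
x = Add(21419, Mul(29, Pow(6, Rational(1, 2)))) (x = Add(21419, Pow(5046, Rational(1, 2))) = Add(21419, Mul(29, Pow(6, Rational(1, 2)))) ≈ 21490.)
Function('Q')(p) = 1
Pow(Add(Function('Q')(K), x), Rational(1, 2)) = Pow(Add(1, Add(21419, Mul(29, Pow(6, Rational(1, 2))))), Rational(1, 2)) = Pow(Add(21420, Mul(29, Pow(6, Rational(1, 2)))), Rational(1, 2))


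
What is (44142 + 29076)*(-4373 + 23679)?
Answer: 1413546708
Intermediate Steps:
(44142 + 29076)*(-4373 + 23679) = 73218*19306 = 1413546708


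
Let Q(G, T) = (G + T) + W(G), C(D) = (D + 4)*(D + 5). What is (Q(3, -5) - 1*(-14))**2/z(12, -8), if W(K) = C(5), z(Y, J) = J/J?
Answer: 10404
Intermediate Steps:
C(D) = (4 + D)*(5 + D)
z(Y, J) = 1
W(K) = 90 (W(K) = 20 + 5**2 + 9*5 = 20 + 25 + 45 = 90)
Q(G, T) = 90 + G + T (Q(G, T) = (G + T) + 90 = 90 + G + T)
(Q(3, -5) - 1*(-14))**2/z(12, -8) = ((90 + 3 - 5) - 1*(-14))**2/1 = (88 + 14)**2*1 = 102**2*1 = 10404*1 = 10404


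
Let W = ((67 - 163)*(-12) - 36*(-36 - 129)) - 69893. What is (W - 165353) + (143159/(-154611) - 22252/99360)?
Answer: -97359816625057/426726360 ≈ -2.2816e+5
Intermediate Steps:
W = -62801 (W = (-96*(-12) - 36*(-165)) - 69893 = (1152 + 5940) - 69893 = 7092 - 69893 = -62801)
(W - 165353) + (143159/(-154611) - 22252/99360) = (-62801 - 165353) + (143159/(-154611) - 22252/99360) = -228154 + (143159*(-1/154611) - 22252*1/99360) = -228154 + (-143159/154611 - 5563/24840) = -228154 - 490685617/426726360 = -97359816625057/426726360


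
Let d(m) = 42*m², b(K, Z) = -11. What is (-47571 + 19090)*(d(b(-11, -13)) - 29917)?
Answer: 707325635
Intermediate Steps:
(-47571 + 19090)*(d(b(-11, -13)) - 29917) = (-47571 + 19090)*(42*(-11)² - 29917) = -28481*(42*121 - 29917) = -28481*(5082 - 29917) = -28481*(-24835) = 707325635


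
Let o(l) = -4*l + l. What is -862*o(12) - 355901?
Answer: -324869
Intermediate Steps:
o(l) = -3*l
-862*o(12) - 355901 = -(-2586)*12 - 355901 = -862*(-36) - 355901 = 31032 - 355901 = -324869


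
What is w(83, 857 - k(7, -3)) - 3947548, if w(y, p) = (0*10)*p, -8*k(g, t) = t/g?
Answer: -3947548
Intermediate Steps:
k(g, t) = -t/(8*g)
w(y, p) = 0 (w(y, p) = 0*p = 0)
w(83, 857 - k(7, -3)) - 3947548 = 0 - 3947548 = -3947548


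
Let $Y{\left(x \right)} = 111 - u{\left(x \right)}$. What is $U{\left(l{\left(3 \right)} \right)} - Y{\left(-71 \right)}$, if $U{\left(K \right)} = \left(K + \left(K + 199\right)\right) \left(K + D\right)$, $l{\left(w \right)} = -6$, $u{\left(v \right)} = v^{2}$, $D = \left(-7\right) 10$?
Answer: $-9282$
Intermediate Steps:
$D = -70$
$Y{\left(x \right)} = 111 - x^{2}$
$U{\left(K \right)} = \left(-70 + K\right) \left(199 + 2 K\right)$ ($U{\left(K \right)} = \left(K + \left(K + 199\right)\right) \left(K - 70\right) = \left(K + \left(199 + K\right)\right) \left(-70 + K\right) = \left(199 + 2 K\right) \left(-70 + K\right) = \left(-70 + K\right) \left(199 + 2 K\right)$)
$U{\left(l{\left(3 \right)} \right)} - Y{\left(-71 \right)} = \left(-13930 + 2 \left(-6\right)^{2} + 59 \left(-6\right)\right) - \left(111 - \left(-71\right)^{2}\right) = \left(-13930 + 2 \cdot 36 - 354\right) - \left(111 - 5041\right) = \left(-13930 + 72 - 354\right) - \left(111 - 5041\right) = -14212 - -4930 = -14212 + 4930 = -9282$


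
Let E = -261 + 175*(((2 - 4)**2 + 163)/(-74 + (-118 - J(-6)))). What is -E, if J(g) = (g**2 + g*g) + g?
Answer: 96563/258 ≈ 374.28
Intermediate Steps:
J(g) = g + 2*g**2 (J(g) = (g**2 + g**2) + g = 2*g**2 + g = g + 2*g**2)
E = -96563/258 (E = -261 + 175*(((2 - 4)**2 + 163)/(-74 + (-118 - (-6)*(1 + 2*(-6))))) = -261 + 175*(((-2)**2 + 163)/(-74 + (-118 - (-6)*(1 - 12)))) = -261 + 175*((4 + 163)/(-74 + (-118 - (-6)*(-11)))) = -261 + 175*(167/(-74 + (-118 - 1*66))) = -261 + 175*(167/(-74 + (-118 - 66))) = -261 + 175*(167/(-74 - 184)) = -261 + 175*(167/(-258)) = -261 + 175*(167*(-1/258)) = -261 + 175*(-167/258) = -261 - 29225/258 = -96563/258 ≈ -374.28)
-E = -1*(-96563/258) = 96563/258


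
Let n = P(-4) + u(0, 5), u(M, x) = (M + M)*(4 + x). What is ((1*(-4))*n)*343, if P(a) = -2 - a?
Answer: -2744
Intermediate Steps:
u(M, x) = 2*M*(4 + x) (u(M, x) = (2*M)*(4 + x) = 2*M*(4 + x))
n = 2 (n = (-2 - 1*(-4)) + 2*0*(4 + 5) = (-2 + 4) + 2*0*9 = 2 + 0 = 2)
((1*(-4))*n)*343 = ((1*(-4))*2)*343 = -4*2*343 = -8*343 = -2744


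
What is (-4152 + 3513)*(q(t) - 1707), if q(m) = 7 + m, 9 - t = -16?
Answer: 1070325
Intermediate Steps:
t = 25 (t = 9 - 1*(-16) = 9 + 16 = 25)
(-4152 + 3513)*(q(t) - 1707) = (-4152 + 3513)*((7 + 25) - 1707) = -639*(32 - 1707) = -639*(-1675) = 1070325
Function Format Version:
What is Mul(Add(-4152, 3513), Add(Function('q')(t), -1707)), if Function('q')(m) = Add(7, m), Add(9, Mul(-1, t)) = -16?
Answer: 1070325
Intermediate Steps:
t = 25 (t = Add(9, Mul(-1, -16)) = Add(9, 16) = 25)
Mul(Add(-4152, 3513), Add(Function('q')(t), -1707)) = Mul(Add(-4152, 3513), Add(Add(7, 25), -1707)) = Mul(-639, Add(32, -1707)) = Mul(-639, -1675) = 1070325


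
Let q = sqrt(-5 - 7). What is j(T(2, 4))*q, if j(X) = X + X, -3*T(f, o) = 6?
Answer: -8*I*sqrt(3) ≈ -13.856*I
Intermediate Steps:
T(f, o) = -2 (T(f, o) = -1/3*6 = -2)
q = 2*I*sqrt(3) (q = sqrt(-12) = 2*I*sqrt(3) ≈ 3.4641*I)
j(X) = 2*X
j(T(2, 4))*q = (2*(-2))*(2*I*sqrt(3)) = -8*I*sqrt(3)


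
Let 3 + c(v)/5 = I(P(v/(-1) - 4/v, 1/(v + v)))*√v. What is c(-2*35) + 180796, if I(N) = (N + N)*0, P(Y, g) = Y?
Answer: 180781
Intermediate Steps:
I(N) = 0 (I(N) = (2*N)*0 = 0)
c(v) = -15 (c(v) = -15 + 5*(0*√v) = -15 + 5*0 = -15 + 0 = -15)
c(-2*35) + 180796 = -15 + 180796 = 180781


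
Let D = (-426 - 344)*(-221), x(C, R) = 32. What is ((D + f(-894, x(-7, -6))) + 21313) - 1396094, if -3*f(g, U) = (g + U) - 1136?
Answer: -1203945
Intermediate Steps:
f(g, U) = 1136/3 - U/3 - g/3 (f(g, U) = -((g + U) - 1136)/3 = -((U + g) - 1136)/3 = -(-1136 + U + g)/3 = 1136/3 - U/3 - g/3)
D = 170170 (D = -770*(-221) = 170170)
((D + f(-894, x(-7, -6))) + 21313) - 1396094 = ((170170 + (1136/3 - ⅓*32 - ⅓*(-894))) + 21313) - 1396094 = ((170170 + (1136/3 - 32/3 + 298)) + 21313) - 1396094 = ((170170 + 666) + 21313) - 1396094 = (170836 + 21313) - 1396094 = 192149 - 1396094 = -1203945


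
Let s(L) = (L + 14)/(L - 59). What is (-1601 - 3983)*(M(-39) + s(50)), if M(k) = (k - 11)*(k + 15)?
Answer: -59949824/9 ≈ -6.6611e+6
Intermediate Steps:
M(k) = (-11 + k)*(15 + k)
s(L) = (14 + L)/(-59 + L)
(-1601 - 3983)*(M(-39) + s(50)) = (-1601 - 3983)*((-165 + (-39)² + 4*(-39)) + (14 + 50)/(-59 + 50)) = -5584*((-165 + 1521 - 156) + 64/(-9)) = -5584*(1200 - ⅑*64) = -5584*(1200 - 64/9) = -5584*10736/9 = -59949824/9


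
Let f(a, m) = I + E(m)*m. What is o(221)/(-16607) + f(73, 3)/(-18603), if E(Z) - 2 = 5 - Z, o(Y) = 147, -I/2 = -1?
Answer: -2967139/308940021 ≈ -0.0096043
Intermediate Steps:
I = 2 (I = -2*(-1) = 2)
E(Z) = 7 - Z (E(Z) = 2 + (5 - Z) = 7 - Z)
f(a, m) = 2 + m*(7 - m) (f(a, m) = 2 + (7 - m)*m = 2 + m*(7 - m))
o(221)/(-16607) + f(73, 3)/(-18603) = 147/(-16607) + (2 - 1*3*(-7 + 3))/(-18603) = 147*(-1/16607) + (2 - 1*3*(-4))*(-1/18603) = -147/16607 + (2 + 12)*(-1/18603) = -147/16607 + 14*(-1/18603) = -147/16607 - 14/18603 = -2967139/308940021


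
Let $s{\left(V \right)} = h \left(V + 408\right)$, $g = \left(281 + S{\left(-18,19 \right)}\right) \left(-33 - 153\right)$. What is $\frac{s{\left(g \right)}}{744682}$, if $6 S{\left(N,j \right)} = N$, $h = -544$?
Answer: $\frac{13953600}{372341} \approx 37.475$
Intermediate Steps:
$S{\left(N,j \right)} = \frac{N}{6}$
$g = -51708$ ($g = \left(281 + \frac{1}{6} \left(-18\right)\right) \left(-33 - 153\right) = \left(281 - 3\right) \left(-186\right) = 278 \left(-186\right) = -51708$)
$s{\left(V \right)} = -221952 - 544 V$ ($s{\left(V \right)} = - 544 \left(V + 408\right) = - 544 \left(408 + V\right) = -221952 - 544 V$)
$\frac{s{\left(g \right)}}{744682} = \frac{-221952 - -28129152}{744682} = \left(-221952 + 28129152\right) \frac{1}{744682} = 27907200 \cdot \frac{1}{744682} = \frac{13953600}{372341}$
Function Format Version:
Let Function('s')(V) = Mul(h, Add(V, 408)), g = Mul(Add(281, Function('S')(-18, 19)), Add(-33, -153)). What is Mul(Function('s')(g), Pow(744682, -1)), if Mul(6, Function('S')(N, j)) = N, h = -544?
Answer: Rational(13953600, 372341) ≈ 37.475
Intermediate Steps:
Function('S')(N, j) = Mul(Rational(1, 6), N)
g = -51708 (g = Mul(Add(281, Mul(Rational(1, 6), -18)), Add(-33, -153)) = Mul(Add(281, -3), -186) = Mul(278, -186) = -51708)
Function('s')(V) = Add(-221952, Mul(-544, V)) (Function('s')(V) = Mul(-544, Add(V, 408)) = Mul(-544, Add(408, V)) = Add(-221952, Mul(-544, V)))
Mul(Function('s')(g), Pow(744682, -1)) = Mul(Add(-221952, Mul(-544, -51708)), Pow(744682, -1)) = Mul(Add(-221952, 28129152), Rational(1, 744682)) = Mul(27907200, Rational(1, 744682)) = Rational(13953600, 372341)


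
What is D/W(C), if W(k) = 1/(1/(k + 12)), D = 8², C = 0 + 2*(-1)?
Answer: 32/5 ≈ 6.4000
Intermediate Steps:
C = -2 (C = 0 - 2 = -2)
D = 64
W(k) = 12 + k (W(k) = 1/(1/(12 + k)) = 12 + k)
D/W(C) = 64/(12 - 2) = 64/10 = 64*(⅒) = 32/5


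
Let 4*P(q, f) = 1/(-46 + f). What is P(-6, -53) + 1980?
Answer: 784079/396 ≈ 1980.0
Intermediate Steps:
P(q, f) = 1/(4*(-46 + f))
P(-6, -53) + 1980 = 1/(4*(-46 - 53)) + 1980 = (¼)/(-99) + 1980 = (¼)*(-1/99) + 1980 = -1/396 + 1980 = 784079/396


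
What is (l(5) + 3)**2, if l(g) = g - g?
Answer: 9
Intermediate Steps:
l(g) = 0
(l(5) + 3)**2 = (0 + 3)**2 = 3**2 = 9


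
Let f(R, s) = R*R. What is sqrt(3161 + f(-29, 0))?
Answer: sqrt(4002) ≈ 63.261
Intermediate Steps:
f(R, s) = R**2
sqrt(3161 + f(-29, 0)) = sqrt(3161 + (-29)**2) = sqrt(3161 + 841) = sqrt(4002)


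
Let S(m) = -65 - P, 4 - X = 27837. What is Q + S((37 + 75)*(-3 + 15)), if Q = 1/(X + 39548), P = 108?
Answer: -2026694/11715 ≈ -173.00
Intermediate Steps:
X = -27833 (X = 4 - 1*27837 = 4 - 27837 = -27833)
S(m) = -173 (S(m) = -65 - 1*108 = -65 - 108 = -173)
Q = 1/11715 (Q = 1/(-27833 + 39548) = 1/11715 ≈ 8.5361e-5)
Q + S((37 + 75)*(-3 + 15)) = 1/11715 - 173 = -2026694/11715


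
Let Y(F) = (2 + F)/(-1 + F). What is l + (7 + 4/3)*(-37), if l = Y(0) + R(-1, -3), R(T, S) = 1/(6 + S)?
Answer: -310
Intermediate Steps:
Y(F) = (2 + F)/(-1 + F)
l = -5/3 (l = (2 + 0)/(-1 + 0) + 1/(6 - 3) = 2/(-1) + 1/3 = -1*2 + ⅓ = -2 + ⅓ = -5/3 ≈ -1.6667)
l + (7 + 4/3)*(-37) = -5/3 + (7 + 4/3)*(-37) = -5/3 + (25/3)*(-37) = -5/3 - 925/3 = -310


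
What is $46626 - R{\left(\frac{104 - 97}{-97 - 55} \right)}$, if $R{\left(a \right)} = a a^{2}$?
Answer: $\frac{163741560151}{3511808} \approx 46626.0$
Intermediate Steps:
$R{\left(a \right)} = a^{3}$
$46626 - R{\left(\frac{104 - 97}{-97 - 55} \right)} = 46626 - \left(\frac{104 - 97}{-97 - 55}\right)^{3} = 46626 - \left(\frac{7}{-152}\right)^{3} = 46626 - \left(7 \left(- \frac{1}{152}\right)\right)^{3} = 46626 - \left(- \frac{7}{152}\right)^{3} = 46626 - - \frac{343}{3511808} = 46626 + \frac{343}{3511808} = \frac{163741560151}{3511808}$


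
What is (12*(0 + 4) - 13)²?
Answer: 1225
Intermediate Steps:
(12*(0 + 4) - 13)² = (12*4 - 13)² = (48 - 13)² = 35² = 1225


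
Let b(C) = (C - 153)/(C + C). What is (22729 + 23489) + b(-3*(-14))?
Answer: 1294067/28 ≈ 46217.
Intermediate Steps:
b(C) = (-153 + C)/(2*C) (b(C) = (-153 + C)/((2*C)) = (-153 + C)*(1/(2*C)) = (-153 + C)/(2*C))
(22729 + 23489) + b(-3*(-14)) = (22729 + 23489) + (-153 - 3*(-14))/(2*((-3*(-14)))) = 46218 + (½)*(-153 + 42)/42 = 46218 + (½)*(1/42)*(-111) = 46218 - 37/28 = 1294067/28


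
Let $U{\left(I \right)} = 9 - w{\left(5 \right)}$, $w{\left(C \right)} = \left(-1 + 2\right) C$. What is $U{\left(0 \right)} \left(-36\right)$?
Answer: $-144$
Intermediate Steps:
$w{\left(C \right)} = C$ ($w{\left(C \right)} = 1 C = C$)
$U{\left(I \right)} = 4$ ($U{\left(I \right)} = 9 - 5 = 4$)
$U{\left(0 \right)} \left(-36\right) = 4 \left(-36\right) = -144$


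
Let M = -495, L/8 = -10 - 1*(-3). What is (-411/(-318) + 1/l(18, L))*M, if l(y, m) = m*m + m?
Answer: -1899297/2968 ≈ -639.92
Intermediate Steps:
L = -56 (L = 8*(-10 - 1*(-3)) = 8*(-10 + 3) = 8*(-7) = -56)
l(y, m) = m + m² (l(y, m) = m² + m = m + m²)
(-411/(-318) + 1/l(18, L))*M = (-411/(-318) + 1/(-56*(1 - 56)))*(-495) = (-411*(-1/318) + 1/(-56*(-55)))*(-495) = (137/106 + 1/3080)*(-495) = (211033/163240)*(-495) = -1899297/2968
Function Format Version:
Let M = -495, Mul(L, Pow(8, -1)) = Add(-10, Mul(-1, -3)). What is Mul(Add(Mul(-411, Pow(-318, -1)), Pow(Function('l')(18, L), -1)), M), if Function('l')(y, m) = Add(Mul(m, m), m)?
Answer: Rational(-1899297, 2968) ≈ -639.92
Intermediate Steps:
L = -56 (L = Mul(8, Add(-10, Mul(-1, -3))) = Mul(8, Add(-10, 3)) = Mul(8, -7) = -56)
Function('l')(y, m) = Add(m, Pow(m, 2)) (Function('l')(y, m) = Add(Pow(m, 2), m) = Add(m, Pow(m, 2)))
Mul(Add(Mul(-411, Pow(-318, -1)), Pow(Function('l')(18, L), -1)), M) = Mul(Add(Mul(-411, Pow(-318, -1)), Pow(Mul(-56, Add(1, -56)), -1)), -495) = Mul(Add(Mul(-411, Rational(-1, 318)), Pow(Mul(-56, -55), -1)), -495) = Mul(Add(Rational(137, 106), Pow(3080, -1)), -495) = Mul(Add(Rational(137, 106), Rational(1, 3080)), -495) = Mul(Rational(211033, 163240), -495) = Rational(-1899297, 2968)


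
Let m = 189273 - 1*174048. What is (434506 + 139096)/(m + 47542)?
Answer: 573602/62767 ≈ 9.1386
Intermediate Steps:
m = 15225 (m = 189273 - 174048 = 15225)
(434506 + 139096)/(m + 47542) = (434506 + 139096)/(15225 + 47542) = 573602/62767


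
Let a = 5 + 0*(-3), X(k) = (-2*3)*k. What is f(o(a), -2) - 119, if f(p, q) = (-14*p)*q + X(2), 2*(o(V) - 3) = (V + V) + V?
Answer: 163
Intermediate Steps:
X(k) = -6*k
a = 5 (a = 5 + 0 = 5)
o(V) = 3 + 3*V/2 (o(V) = 3 + ((V + V) + V)/2 = 3 + (2*V + V)/2 = 3 + (3*V)/2 = 3 + 3*V/2)
f(p, q) = -12 - 14*p*q (f(p, q) = (-14*p)*q - 6*2 = -14*p*q - 12 = -12 - 14*p*q)
f(o(a), -2) - 119 = (-12 - 14*(3 + (3/2)*5)*(-2)) - 119 = (-12 - 14*(3 + 15/2)*(-2)) - 119 = (-12 - 14*21/2*(-2)) - 119 = (-12 + 294) - 119 = 282 - 119 = 163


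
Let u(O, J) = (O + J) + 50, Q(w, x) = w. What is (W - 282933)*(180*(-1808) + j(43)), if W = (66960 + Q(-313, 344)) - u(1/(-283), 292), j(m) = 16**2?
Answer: 19935640228032/283 ≈ 7.0444e+10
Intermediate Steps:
j(m) = 256
u(O, J) = 50 + J + O (u(O, J) = (J + O) + 50 = 50 + J + O)
W = 18764316/283 (W = (66960 - 313) - (50 + 292 + 1/(-283)) = 66647 - (50 + 292 - 1/283) = 66647 - 1*96785/283 = 66647 - 96785/283 = 18764316/283 ≈ 66305.)
(W - 282933)*(180*(-1808) + j(43)) = (18764316/283 - 282933)*(180*(-1808) + 256) = -61305723*(-325440 + 256)/283 = -61305723/283*(-325184) = 19935640228032/283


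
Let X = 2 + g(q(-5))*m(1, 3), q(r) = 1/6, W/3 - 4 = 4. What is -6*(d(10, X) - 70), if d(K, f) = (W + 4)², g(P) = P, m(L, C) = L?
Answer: -4284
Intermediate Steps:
W = 24 (W = 12 + 3*4 = 12 + 12 = 24)
q(r) = ⅙
X = 13/6 (X = 2 + (⅙)*1 = 2 + ⅙ = 13/6 ≈ 2.1667)
d(K, f) = 784 (d(K, f) = (24 + 4)² = 28² = 784)
-6*(d(10, X) - 70) = -6*(784 - 70) = -6*714 = -4284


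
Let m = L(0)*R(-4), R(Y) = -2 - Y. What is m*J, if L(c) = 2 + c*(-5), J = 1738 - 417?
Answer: 5284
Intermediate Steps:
J = 1321
L(c) = 2 - 5*c
m = 4 (m = (2 - 5*0)*(-2 - 1*(-4)) = (2 + 0)*(-2 + 4) = 2*2 = 4)
m*J = 4*1321 = 5284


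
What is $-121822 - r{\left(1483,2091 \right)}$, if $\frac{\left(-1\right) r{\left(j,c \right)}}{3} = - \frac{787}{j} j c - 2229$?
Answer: $-5065360$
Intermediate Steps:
$r{\left(j,c \right)} = 6687 + 2361 c$ ($r{\left(j,c \right)} = - 3 \left(- \frac{787}{j} j c - 2229\right) = - 3 \left(- 787 c - 2229\right) = - 3 \left(-2229 - 787 c\right) = 6687 + 2361 c$)
$-121822 - r{\left(1483,2091 \right)} = -121822 - \left(6687 + 2361 \cdot 2091\right) = -121822 - \left(6687 + 4936851\right) = -121822 - 4943538 = -5065360$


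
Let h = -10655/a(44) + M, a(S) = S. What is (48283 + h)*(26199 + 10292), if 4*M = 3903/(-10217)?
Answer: 197020574373714/112387 ≈ 1.7531e+9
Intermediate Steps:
M = -3903/40868 (M = (3903/(-10217))/4 = (3903*(-1/10217))/4 = (¼)*(-3903/10217) = -3903/40868 ≈ -0.095503)
h = -27226267/112387 (h = -10655/44 - 3903/40868 = -27226267/112387 ≈ -242.25)
(48283 + h)*(26199 + 10292) = (48283 - 27226267/112387)*(26199 + 10292) = (5399155254/112387)*36491 = 197020574373714/112387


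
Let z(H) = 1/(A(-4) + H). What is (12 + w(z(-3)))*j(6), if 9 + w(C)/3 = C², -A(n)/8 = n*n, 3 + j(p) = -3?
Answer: 1544472/17161 ≈ 89.999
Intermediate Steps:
j(p) = -6 (j(p) = -3 - 3 = -6)
A(n) = -8*n² (A(n) = -8*n*n = -8*n²)
z(H) = 1/(-128 + H) (z(H) = 1/(-8*(-4)² + H) = 1/(-8*16 + H) = 1/(-128 + H))
w(C) = -27 + 3*C²
(12 + w(z(-3)))*j(6) = (12 + (-27 + 3*(1/(-128 - 3))²))*(-6) = (12 + (-27 + 3*(1/(-131))²))*(-6) = (12 + (-27 + 3*(-1/131)²))*(-6) = (12 + (-27 + 3*(1/17161)))*(-6) = (12 + (-27 + 3/17161))*(-6) = (12 - 463344/17161)*(-6) = -257412/17161*(-6) = 1544472/17161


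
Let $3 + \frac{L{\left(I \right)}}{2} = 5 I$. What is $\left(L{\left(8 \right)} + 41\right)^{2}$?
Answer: $13225$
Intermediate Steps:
$L{\left(I \right)} = -6 + 10 I$ ($L{\left(I \right)} = -6 + 2 \cdot 5 I = -6 + 10 I$)
$\left(L{\left(8 \right)} + 41\right)^{2} = \left(\left(-6 + 10 \cdot 8\right) + 41\right)^{2} = \left(\left(-6 + 80\right) + 41\right)^{2} = \left(74 + 41\right)^{2} = 115^{2} = 13225$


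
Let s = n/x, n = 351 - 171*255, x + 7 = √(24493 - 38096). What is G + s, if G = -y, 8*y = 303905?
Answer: -1036622209/27304 + 21627*I*√13603/6826 ≈ -37966.0 + 369.53*I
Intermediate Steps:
x = -7 + I*√13603 (x = -7 + √(24493 - 38096) = -7 + √(-13603) = -7 + I*√13603 ≈ -7.0 + 116.63*I)
y = 303905/8 (y = (⅛)*303905 = 303905/8 ≈ 37988.)
n = -43254 (n = 351 - 43605 = -43254)
s = -43254/(-7 + I*√13603) ≈ 22.178 + 369.53*I
G = -303905/8 (G = -1*303905/8 = -303905/8 ≈ -37988.)
G + s = -303905/8 + (151389/6826 + 21627*I*√13603/6826) = -1036622209/27304 + 21627*I*√13603/6826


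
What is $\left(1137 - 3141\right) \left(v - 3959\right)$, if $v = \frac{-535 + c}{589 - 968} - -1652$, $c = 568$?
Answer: $\frac{1752269544}{379} \approx 4.6234 \cdot 10^{6}$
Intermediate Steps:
$v = \frac{626075}{379}$ ($v = \frac{-535 + 568}{589 - 968} - -1652 = \frac{33}{-379} + 1652 = 33 \left(- \frac{1}{379}\right) + 1652 = - \frac{33}{379} + 1652 = \frac{626075}{379} \approx 1651.9$)
$\left(1137 - 3141\right) \left(v - 3959\right) = \left(1137 - 3141\right) \left(\frac{626075}{379} - 3959\right) = \left(-2004\right) \left(- \frac{874386}{379}\right) = \frac{1752269544}{379}$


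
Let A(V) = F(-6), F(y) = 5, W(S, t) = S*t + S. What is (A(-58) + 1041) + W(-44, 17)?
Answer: 254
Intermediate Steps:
W(S, t) = S + S*t
A(V) = 5
(A(-58) + 1041) + W(-44, 17) = (5 + 1041) - 44*(1 + 17) = 1046 - 44*18 = 1046 - 792 = 254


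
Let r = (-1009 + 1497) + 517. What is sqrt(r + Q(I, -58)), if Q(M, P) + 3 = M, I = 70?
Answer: 4*sqrt(67) ≈ 32.741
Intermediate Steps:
r = 1005 (r = 488 + 517 = 1005)
Q(M, P) = -3 + M
sqrt(r + Q(I, -58)) = sqrt(1005 + (-3 + 70)) = sqrt(1005 + 67) = sqrt(1072) = 4*sqrt(67)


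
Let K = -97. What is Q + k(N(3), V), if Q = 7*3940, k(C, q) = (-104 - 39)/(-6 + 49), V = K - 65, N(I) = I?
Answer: 1185797/43 ≈ 27577.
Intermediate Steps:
V = -162 (V = -97 - 65 = -162)
k(C, q) = -143/43
Q = 27580
Q + k(N(3), V) = 27580 - 143/43 = 1185797/43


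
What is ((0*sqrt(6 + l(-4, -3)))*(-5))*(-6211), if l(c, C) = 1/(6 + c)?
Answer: 0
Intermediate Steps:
((0*sqrt(6 + l(-4, -3)))*(-5))*(-6211) = ((0*sqrt(6 + 1/(6 - 4)))*(-5))*(-6211) = ((0*sqrt(6 + 1/2))*(-5))*(-6211) = ((0*sqrt(13/2))*(-5))*(-6211) = ((0*(sqrt(26)/2))*(-5))*(-6211) = (0*(-5))*(-6211) = 0*(-6211) = 0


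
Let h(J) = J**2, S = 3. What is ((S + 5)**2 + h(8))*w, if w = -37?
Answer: -4736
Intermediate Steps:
((S + 5)**2 + h(8))*w = ((3 + 5)**2 + 8**2)*(-37) = (8**2 + 64)*(-37) = (64 + 64)*(-37) = 128*(-37) = -4736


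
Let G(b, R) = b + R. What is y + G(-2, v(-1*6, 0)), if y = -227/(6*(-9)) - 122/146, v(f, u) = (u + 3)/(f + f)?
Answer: 8815/7884 ≈ 1.1181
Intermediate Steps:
v(f, u) = (3 + u)/(2*f) (v(f, u) = (3 + u)/((2*f)) = (3 + u)*(1/(2*f)) = (3 + u)/(2*f))
y = 13277/3942 (y = -227/(-54) - 122*1/146 = -227*(-1/54) - 61/73 = 227/54 - 61/73 = 13277/3942 ≈ 3.3681)
G(b, R) = R + b
y + G(-2, v(-1*6, 0)) = 13277/3942 + ((3 + 0)/(2*((-1*6))) - 2) = 13277/3942 + ((½)*3/(-6) - 2) = 13277/3942 + ((½)*(-⅙)*3 - 2) = 13277/3942 + (-¼ - 2) = 13277/3942 - 9/4 = 8815/7884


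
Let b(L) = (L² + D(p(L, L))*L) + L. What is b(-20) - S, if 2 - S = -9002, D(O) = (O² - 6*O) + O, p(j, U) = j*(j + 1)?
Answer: -2858624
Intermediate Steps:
p(j, U) = j*(1 + j)
D(O) = O² - 5*O
b(L) = L + L² + L²*(1 + L)*(-5 + L*(1 + L)) (b(L) = (L² + ((L*(1 + L))*(-5 + L*(1 + L)))*L) + L = (L² + (L*(1 + L)*(-5 + L*(1 + L)))*L) + L = (L² + L²*(1 + L)*(-5 + L*(1 + L))) + L = L + L² + L²*(1 + L)*(-5 + L*(1 + L)))
S = 9004 (S = 2 - 1*(-9002) = 2 + 9002 = 9004)
b(-20) - S = -20*(1 - 20 - 20*(1 - 20)*(-5 - 20*(1 - 20))) - 1*9004 = -20*(1 - 20 - 20*(-19)*(-5 - 20*(-19))) - 9004 = -20*(1 - 20 - 20*(-19)*(-5 + 380)) - 9004 = -20*(1 - 20 - 20*(-19)*375) - 9004 = -20*(1 - 20 + 142500) - 9004 = -20*142481 - 9004 = -2849620 - 9004 = -2858624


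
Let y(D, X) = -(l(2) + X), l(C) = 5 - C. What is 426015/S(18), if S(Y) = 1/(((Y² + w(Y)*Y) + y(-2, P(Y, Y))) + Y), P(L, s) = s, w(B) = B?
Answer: 274779675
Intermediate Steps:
y(D, X) = -3 - X (y(D, X) = -((5 - 1*2) + X) = -((5 - 2) + X) = -(3 + X) = -3 - X)
S(Y) = 1/(-3 + 2*Y²) (S(Y) = 1/(((Y² + Y*Y) + (-3 - Y)) + Y) = 1/(((Y² + Y²) + (-3 - Y)) + Y) = 1/((2*Y² + (-3 - Y)) + Y) = 1/((-3 - Y + 2*Y²) + Y) = 1/(-3 + 2*Y²))
426015/S(18) = 426015/(1/(-3 + 2*18²)) = 426015/(1/(-3 + 2*324)) = 426015/(1/(-3 + 648)) = 426015/(1/645) = 426015*645 = 274779675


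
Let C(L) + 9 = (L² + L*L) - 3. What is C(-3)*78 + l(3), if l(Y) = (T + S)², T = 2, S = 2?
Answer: 484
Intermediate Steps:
l(Y) = 16 (l(Y) = (2 + 2)² = 4² = 16)
C(L) = -12 + 2*L² (C(L) = -9 + ((L² + L*L) - 3) = -9 + ((L² + L²) - 3) = -9 + (2*L² - 3) = -9 + (-3 + 2*L²) = -12 + 2*L²)
C(-3)*78 + l(3) = (-12 + 2*(-3)²)*78 + 16 = (-12 + 2*9)*78 + 16 = (-12 + 18)*78 + 16 = 6*78 + 16 = 468 + 16 = 484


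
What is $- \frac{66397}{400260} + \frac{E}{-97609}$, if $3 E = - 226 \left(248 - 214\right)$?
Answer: $- \frac{1818581831}{13022992780} \approx -0.13964$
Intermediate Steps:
$E = - \frac{7684}{3}$ ($E = \frac{\left(-226\right) \left(248 - 214\right)}{3} = \frac{\left(-226\right) 34}{3} = \frac{1}{3} \left(-7684\right) = - \frac{7684}{3} \approx -2561.3$)
$- \frac{66397}{400260} + \frac{E}{-97609} = - \frac{66397}{400260} - \frac{7684}{3 \left(-97609\right)} = \left(-66397\right) \frac{1}{400260} - - \frac{7684}{292827} = - \frac{66397}{400260} + \frac{7684}{292827} = - \frac{1818581831}{13022992780}$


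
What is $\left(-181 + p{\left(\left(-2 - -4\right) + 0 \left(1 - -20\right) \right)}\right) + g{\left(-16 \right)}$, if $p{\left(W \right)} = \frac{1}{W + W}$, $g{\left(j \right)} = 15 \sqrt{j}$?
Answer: $- \frac{723}{4} + 60 i \approx -180.75 + 60.0 i$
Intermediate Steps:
$p{\left(W \right)} = \frac{1}{2 W}$
$\left(-181 + p{\left(\left(-2 - -4\right) + 0 \left(1 - -20\right) \right)}\right) + g{\left(-16 \right)} = \left(-181 + \frac{1}{2 \left(\left(-2 - -4\right) + 0 \left(1 - -20\right)\right)}\right) + 15 \sqrt{-16} = \left(-181 + \frac{1}{2 \left(\left(-2 + 4\right) + 0 \left(1 + 20\right)\right)}\right) + 15 \cdot 4 i = \left(-181 + \frac{1}{2 \left(2 + 0 \cdot 21\right)}\right) + 60 i = \left(-181 + \frac{1}{2 \left(2 + 0\right)}\right) + 60 i = \left(-181 + \frac{1}{2 \cdot 2}\right) + 60 i = \left(-181 + \frac{1}{2} \cdot \frac{1}{2}\right) + 60 i = \left(-181 + \frac{1}{4}\right) + 60 i = - \frac{723}{4} + 60 i$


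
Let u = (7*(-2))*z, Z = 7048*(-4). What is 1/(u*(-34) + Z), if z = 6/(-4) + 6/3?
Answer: -1/27954 ≈ -3.5773e-5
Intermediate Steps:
z = 1/2 (z = 6*(-1/4) + 6*(1/3) = -3/2 + 2 = 1/2 ≈ 0.50000)
Z = -28192
u = -7 (u = (7*(-2))*(1/2) = -14*1/2 = -7)
1/(u*(-34) + Z) = 1/(-7*(-34) - 28192) = 1/(238 - 28192) = 1/(-27954) = -1/27954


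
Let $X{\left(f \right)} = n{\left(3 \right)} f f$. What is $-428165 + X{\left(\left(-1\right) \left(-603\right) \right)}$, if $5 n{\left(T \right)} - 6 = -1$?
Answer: $-64556$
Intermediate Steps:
$n{\left(T \right)} = 1$ ($n{\left(T \right)} = \frac{6}{5} + \frac{1}{5} \left(-1\right) = \frac{6}{5} - \frac{1}{5} = 1$)
$X{\left(f \right)} = f^{2}$ ($X{\left(f \right)} = 1 f f = f f = f^{2}$)
$-428165 + X{\left(\left(-1\right) \left(-603\right) \right)} = -428165 + \left(\left(-1\right) \left(-603\right)\right)^{2} = -428165 + 603^{2} = -428165 + 363609 = -64556$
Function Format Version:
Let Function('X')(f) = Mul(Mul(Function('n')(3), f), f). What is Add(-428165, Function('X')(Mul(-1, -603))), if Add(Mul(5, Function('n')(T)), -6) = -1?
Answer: -64556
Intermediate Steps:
Function('n')(T) = 1 (Function('n')(T) = Add(Rational(6, 5), Mul(Rational(1, 5), -1)) = Add(Rational(6, 5), Rational(-1, 5)) = 1)
Function('X')(f) = Pow(f, 2) (Function('X')(f) = Mul(Mul(1, f), f) = Mul(f, f) = Pow(f, 2))
Add(-428165, Function('X')(Mul(-1, -603))) = Add(-428165, Pow(Mul(-1, -603), 2)) = Add(-428165, Pow(603, 2)) = Add(-428165, 363609) = -64556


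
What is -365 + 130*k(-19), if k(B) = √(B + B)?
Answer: -365 + 130*I*√38 ≈ -365.0 + 801.37*I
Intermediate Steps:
k(B) = √2*√B (k(B) = √(2*B) = √2*√B)
-365 + 130*k(-19) = -365 + 130*(√2*√(-19)) = -365 + 130*(√2*(I*√19)) = -365 + 130*(I*√38) = -365 + 130*I*√38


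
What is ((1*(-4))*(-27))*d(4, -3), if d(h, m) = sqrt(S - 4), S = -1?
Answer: 108*I*sqrt(5) ≈ 241.5*I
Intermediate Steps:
d(h, m) = I*sqrt(5) (d(h, m) = sqrt(-1 - 4) = sqrt(-5) = I*sqrt(5))
((1*(-4))*(-27))*d(4, -3) = ((1*(-4))*(-27))*(I*sqrt(5)) = (-4*(-27))*(I*sqrt(5)) = 108*(I*sqrt(5)) = 108*I*sqrt(5)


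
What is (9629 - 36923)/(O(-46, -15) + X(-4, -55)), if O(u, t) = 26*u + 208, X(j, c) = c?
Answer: 27294/1043 ≈ 26.169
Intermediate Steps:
O(u, t) = 208 + 26*u
(9629 - 36923)/(O(-46, -15) + X(-4, -55)) = (9629 - 36923)/((208 + 26*(-46)) - 55) = -27294/((208 - 1196) - 55) = -27294/(-988 - 55) = -27294/(-1043) = -27294*(-1/1043) = 27294/1043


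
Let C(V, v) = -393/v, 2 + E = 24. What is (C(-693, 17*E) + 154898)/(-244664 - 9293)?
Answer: -57931459/94979918 ≈ -0.60993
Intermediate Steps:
E = 22 (E = -2 + 24 = 22)
(C(-693, 17*E) + 154898)/(-244664 - 9293) = (-393/(17*22) + 154898)/(-244664 - 9293) = (-393/374 + 154898)/(-253957) = (-393*1/374 + 154898)*(-1/253957) = (-393/374 + 154898)*(-1/253957) = (57931459/374)*(-1/253957) = -57931459/94979918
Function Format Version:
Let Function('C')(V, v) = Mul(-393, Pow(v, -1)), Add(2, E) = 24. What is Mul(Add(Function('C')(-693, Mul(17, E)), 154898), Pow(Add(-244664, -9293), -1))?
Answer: Rational(-57931459, 94979918) ≈ -0.60993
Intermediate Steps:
E = 22 (E = Add(-2, 24) = 22)
Mul(Add(Function('C')(-693, Mul(17, E)), 154898), Pow(Add(-244664, -9293), -1)) = Mul(Add(Mul(-393, Pow(Mul(17, 22), -1)), 154898), Pow(Add(-244664, -9293), -1)) = Mul(Add(Mul(-393, Pow(374, -1)), 154898), Pow(-253957, -1)) = Mul(Add(Mul(-393, Rational(1, 374)), 154898), Rational(-1, 253957)) = Mul(Add(Rational(-393, 374), 154898), Rational(-1, 253957)) = Mul(Rational(57931459, 374), Rational(-1, 253957)) = Rational(-57931459, 94979918)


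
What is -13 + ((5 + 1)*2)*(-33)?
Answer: -409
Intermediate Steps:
-13 + ((5 + 1)*2)*(-33) = -13 + (6*2)*(-33) = -13 + 12*(-33) = -13 - 396 = -409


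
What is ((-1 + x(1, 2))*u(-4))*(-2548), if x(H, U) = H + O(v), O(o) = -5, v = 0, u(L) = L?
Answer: -50960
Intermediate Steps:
x(H, U) = -5 + H (x(H, U) = H - 5 = -5 + H)
((-1 + x(1, 2))*u(-4))*(-2548) = ((-1 + (-5 + 1))*(-4))*(-2548) = ((-1 - 4)*(-4))*(-2548) = -5*(-4)*(-2548) = 20*(-2548) = -50960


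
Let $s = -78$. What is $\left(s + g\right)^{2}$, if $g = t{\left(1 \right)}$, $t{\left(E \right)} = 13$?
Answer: $4225$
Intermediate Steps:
$g = 13$
$\left(s + g\right)^{2} = \left(-78 + 13\right)^{2} = \left(-65\right)^{2} = 4225$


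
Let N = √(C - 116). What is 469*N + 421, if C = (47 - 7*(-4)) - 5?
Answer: 421 + 469*I*√46 ≈ 421.0 + 3180.9*I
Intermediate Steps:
C = 70 (C = (47 + 28) - 5 = 75 - 5 = 70)
N = I*√46 (N = √(70 - 116) = √(-46) = I*√46 ≈ 6.7823*I)
469*N + 421 = 469*(I*√46) + 421 = 469*I*√46 + 421 = 421 + 469*I*√46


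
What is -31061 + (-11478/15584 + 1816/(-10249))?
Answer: -2480610889971/79860208 ≈ -31062.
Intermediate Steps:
-31061 + (-11478/15584 + 1816/(-10249)) = -31061 + (-11478*1/15584 + 1816*(-1/10249)) = -31061 + (-5739/7792 - 1816/10249) = -31061 - 72969283/79860208 = -2480610889971/79860208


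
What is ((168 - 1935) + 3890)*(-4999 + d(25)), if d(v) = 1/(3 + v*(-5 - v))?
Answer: -7927821242/747 ≈ -1.0613e+7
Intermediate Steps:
((168 - 1935) + 3890)*(-4999 + d(25)) = ((168 - 1935) + 3890)*(-4999 - 1/(-3 + 25**2 + 5*25)) = (-1767 + 3890)*(-4999 - 1/(-3 + 625 + 125)) = 2123*(-4999 - 1/747) = 2123*(-3734254/747) = -7927821242/747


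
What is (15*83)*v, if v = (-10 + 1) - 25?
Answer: -42330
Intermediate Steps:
v = -34 (v = -9 - 25 = -34)
(15*83)*v = (15*83)*(-34) = 1245*(-34) = -42330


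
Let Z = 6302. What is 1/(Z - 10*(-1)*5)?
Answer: 1/6352 ≈ 0.00015743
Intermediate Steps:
1/(Z - 10*(-1)*5) = 1/(6302 - 10*(-1)*5) = 1/(6302 + 10*5) = 1/(6302 + 50) = 1/6352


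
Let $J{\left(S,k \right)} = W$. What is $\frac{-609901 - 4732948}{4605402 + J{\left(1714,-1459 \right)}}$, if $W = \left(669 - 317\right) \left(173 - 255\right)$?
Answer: $- \frac{5342849}{4576538} \approx -1.1674$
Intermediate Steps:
$W = -28864$ ($W = 352 \left(-82\right) = -28864$)
$J{\left(S,k \right)} = -28864$
$\frac{-609901 - 4732948}{4605402 + J{\left(1714,-1459 \right)}} = \frac{-609901 - 4732948}{4605402 - 28864} = - \frac{5342849}{4576538}$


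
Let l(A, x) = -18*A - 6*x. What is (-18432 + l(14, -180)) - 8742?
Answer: -26346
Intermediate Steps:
(-18432 + l(14, -180)) - 8742 = (-18432 + (-18*14 - 6*(-180))) - 8742 = (-18432 + (-252 + 1080)) - 8742 = (-18432 + 828) - 8742 = -17604 - 8742 = -26346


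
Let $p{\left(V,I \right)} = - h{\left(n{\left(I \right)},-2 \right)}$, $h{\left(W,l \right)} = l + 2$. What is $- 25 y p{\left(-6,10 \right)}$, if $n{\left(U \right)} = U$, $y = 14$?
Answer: $0$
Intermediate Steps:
$h{\left(W,l \right)} = 2 + l$
$p{\left(V,I \right)} = 0$ ($p{\left(V,I \right)} = - (2 - 2) = \left(-1\right) 0 = 0$)
$- 25 y p{\left(-6,10 \right)} = \left(-25\right) 14 \cdot 0 = \left(-350\right) 0 = 0$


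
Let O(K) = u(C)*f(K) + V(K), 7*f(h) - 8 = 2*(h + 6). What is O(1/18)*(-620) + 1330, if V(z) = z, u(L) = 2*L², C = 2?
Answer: -816140/63 ≈ -12955.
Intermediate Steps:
f(h) = 20/7 + 2*h/7 (f(h) = 8/7 + (2*(h + 6))/7 = 8/7 + (2*(6 + h))/7 = 8/7 + (12 + 2*h)/7 = 8/7 + (12/7 + 2*h/7) = 20/7 + 2*h/7)
O(K) = 160/7 + 23*K/7 (O(K) = (2*2²)*(20/7 + 2*K/7) + K = (2*4)*(20/7 + 2*K/7) + K = 8*(20/7 + 2*K/7) + K = (160/7 + 16*K/7) + K = 160/7 + 23*K/7)
O(1/18)*(-620) + 1330 = (160/7 + (23/7)/18)*(-620) + 1330 = (160/7 + (23/7)*(1/18))*(-620) + 1330 = (160/7 + 23/126)*(-620) + 1330 = (2903/126)*(-620) + 1330 = -899930/63 + 1330 = -816140/63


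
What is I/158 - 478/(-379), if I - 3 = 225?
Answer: 80968/29941 ≈ 2.7043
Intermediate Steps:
I = 228 (I = 3 + 225 = 228)
I/158 - 478/(-379) = 228/158 - 478/(-379) = 228*(1/158) - 478*(-1/379) = 114/79 + 478/379 = 80968/29941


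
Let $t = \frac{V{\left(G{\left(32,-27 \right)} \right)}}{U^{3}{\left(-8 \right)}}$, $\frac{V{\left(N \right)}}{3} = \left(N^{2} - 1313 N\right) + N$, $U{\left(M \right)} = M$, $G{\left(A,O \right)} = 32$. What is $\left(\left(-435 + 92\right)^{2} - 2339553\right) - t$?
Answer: $-2222144$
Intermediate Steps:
$V{\left(N \right)} = - 3936 N + 3 N^{2}$ ($V{\left(N \right)} = 3 \left(\left(N^{2} - 1313 N\right) + N\right) = 3 \left(N^{2} - 1312 N\right) = - 3936 N + 3 N^{2}$)
$t = 240$ ($t = \frac{3 \cdot 32 \left(-1312 + 32\right)}{\left(-8\right)^{3}} = \frac{3 \cdot 32 \left(-1280\right)}{-512} = \left(-122880\right) \left(- \frac{1}{512}\right) = 240$)
$\left(\left(-435 + 92\right)^{2} - 2339553\right) - t = \left(\left(-435 + 92\right)^{2} - 2339553\right) - 240 = \left(\left(-343\right)^{2} - 2339553\right) - 240 = \left(117649 - 2339553\right) - 240 = -2221904 - 240 = -2222144$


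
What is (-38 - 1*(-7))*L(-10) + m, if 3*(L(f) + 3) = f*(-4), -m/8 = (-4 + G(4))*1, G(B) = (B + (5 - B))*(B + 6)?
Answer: -2065/3 ≈ -688.33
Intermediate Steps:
G(B) = 30 + 5*B (G(B) = 5*(6 + B) = 30 + 5*B)
m = -368 (m = -8*(-4 + (30 + 5*4)) = -8*(-4 + (30 + 20)) = -8*(-4 + 50) = -368 ≈ -368.00)
L(f) = -3 - 4*f/3 (L(f) = -3 + (f*(-4))/3 = -3 + (-4*f)/3 = -3 - 4*f/3)
(-38 - 1*(-7))*L(-10) + m = (-38 - 1*(-7))*(-3 - 4/3*(-10)) - 368 = (-38 + 7)*(-3 + 40/3) - 368 = -31*31/3 - 368 = -961/3 - 368 = -2065/3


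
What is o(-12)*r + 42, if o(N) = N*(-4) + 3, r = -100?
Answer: -5058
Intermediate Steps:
o(N) = 3 - 4*N (o(N) = -4*N + 3 = 3 - 4*N)
o(-12)*r + 42 = (3 - 4*(-12))*(-100) + 42 = (3 + 48)*(-100) + 42 = 51*(-100) + 42 = -5100 + 42 = -5058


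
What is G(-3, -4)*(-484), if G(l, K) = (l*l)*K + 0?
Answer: 17424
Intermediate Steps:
G(l, K) = K*l² (G(l, K) = l²*K + 0 = K*l² + 0 = K*l²)
G(-3, -4)*(-484) = -4*(-3)²*(-484) = -4*9*(-484) = -36*(-484) = 17424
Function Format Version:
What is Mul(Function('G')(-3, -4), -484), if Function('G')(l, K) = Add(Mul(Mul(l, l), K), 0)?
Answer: 17424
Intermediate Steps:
Function('G')(l, K) = Mul(K, Pow(l, 2)) (Function('G')(l, K) = Add(Mul(Pow(l, 2), K), 0) = Add(Mul(K, Pow(l, 2)), 0) = Mul(K, Pow(l, 2)))
Mul(Function('G')(-3, -4), -484) = Mul(Mul(-4, Pow(-3, 2)), -484) = Mul(Mul(-4, 9), -484) = Mul(-36, -484) = 17424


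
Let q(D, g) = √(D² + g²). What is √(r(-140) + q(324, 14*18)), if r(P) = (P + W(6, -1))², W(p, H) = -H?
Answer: √(19321 + 36*√130) ≈ 140.47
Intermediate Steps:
r(P) = (1 + P)² (r(P) = (P - 1*(-1))² = (P + 1)² = (1 + P)²)
√(r(-140) + q(324, 14*18)) = √((1 - 140)² + √(324² + (14*18)²)) = √((-139)² + √(104976 + 252²)) = √(19321 + √(104976 + 63504)) = √(19321 + √168480) = √(19321 + 36*√130)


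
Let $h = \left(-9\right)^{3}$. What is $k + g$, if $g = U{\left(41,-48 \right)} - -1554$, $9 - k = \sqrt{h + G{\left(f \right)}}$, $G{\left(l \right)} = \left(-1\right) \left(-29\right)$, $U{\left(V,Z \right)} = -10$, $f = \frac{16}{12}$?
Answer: $1553 - 10 i \sqrt{7} \approx 1553.0 - 26.458 i$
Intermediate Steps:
$f = \frac{4}{3}$ ($f = 16 \cdot \frac{1}{12} = \frac{4}{3} \approx 1.3333$)
$G{\left(l \right)} = 29$
$h = -729$
$k = 9 - 10 i \sqrt{7}$ ($k = 9 - \sqrt{-729 + 29} = 9 - \sqrt{-700} = 9 - 10 i \sqrt{7} \approx 9.0 - 26.458 i$)
$g = 1544$ ($g = -10 - -1554 = -10 + 1554 = 1544$)
$k + g = \left(9 - 10 i \sqrt{7}\right) + 1544 = 1553 - 10 i \sqrt{7}$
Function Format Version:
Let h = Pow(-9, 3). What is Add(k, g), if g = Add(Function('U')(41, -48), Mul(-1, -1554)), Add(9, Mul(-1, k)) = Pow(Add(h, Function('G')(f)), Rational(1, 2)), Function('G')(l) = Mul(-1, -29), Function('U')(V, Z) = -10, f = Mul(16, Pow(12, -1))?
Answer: Add(1553, Mul(-10, I, Pow(7, Rational(1, 2)))) ≈ Add(1553.0, Mul(-26.458, I))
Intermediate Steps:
f = Rational(4, 3) (f = Mul(16, Rational(1, 12)) = Rational(4, 3) ≈ 1.3333)
Function('G')(l) = 29
h = -729
k = Add(9, Mul(-10, I, Pow(7, Rational(1, 2)))) (k = Add(9, Mul(-1, Pow(Add(-729, 29), Rational(1, 2)))) = Add(9, Mul(-1, Pow(-700, Rational(1, 2)))) = Add(9, Mul(-1, Mul(10, I, Pow(7, Rational(1, 2))))) = Add(9, Mul(-10, I, Pow(7, Rational(1, 2)))) ≈ Add(9.0000, Mul(-26.458, I)))
g = 1544 (g = Add(-10, Mul(-1, -1554)) = Add(-10, 1554) = 1544)
Add(k, g) = Add(Add(9, Mul(-10, I, Pow(7, Rational(1, 2)))), 1544) = Add(1553, Mul(-10, I, Pow(7, Rational(1, 2))))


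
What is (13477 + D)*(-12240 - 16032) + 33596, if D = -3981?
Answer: -268437316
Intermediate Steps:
(13477 + D)*(-12240 - 16032) + 33596 = (13477 - 3981)*(-12240 - 16032) + 33596 = 9496*(-28272) + 33596 = -268470912 + 33596 = -268437316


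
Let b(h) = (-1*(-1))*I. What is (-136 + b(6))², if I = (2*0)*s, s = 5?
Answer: 18496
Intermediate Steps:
I = 0 (I = (2*0)*5 = 0*5 = 0)
b(h) = 0 (b(h) = -1*(-1)*0 = 1*0 = 0)
(-136 + b(6))² = (-136 + 0)² = (-136)² = 18496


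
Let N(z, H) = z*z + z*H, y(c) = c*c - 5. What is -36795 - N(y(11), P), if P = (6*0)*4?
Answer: -50251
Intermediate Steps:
y(c) = -5 + c**2 (y(c) = c**2 - 5 = -5 + c**2)
P = 0 (P = 0*4 = 0)
N(z, H) = z**2 + H*z
-36795 - N(y(11), P) = -36795 - (-5 + 11**2)*(0 + (-5 + 11**2)) = -36795 - (-5 + 121)*(0 + (-5 + 121)) = -36795 - 116*(0 + 116) = -36795 - 116*116 = -36795 - 1*13456 = -36795 - 13456 = -50251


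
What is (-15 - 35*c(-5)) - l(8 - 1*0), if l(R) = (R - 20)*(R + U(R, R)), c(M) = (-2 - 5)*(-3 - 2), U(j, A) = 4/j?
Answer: -1138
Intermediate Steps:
c(M) = 35 (c(M) = -7*(-5) = 35)
l(R) = (-20 + R)*(R + 4/R) (l(R) = (R - 20)*(R + 4/R) = (-20 + R)*(R + 4/R))
(-15 - 35*c(-5)) - l(8 - 1*0) = (-15 - 35*35) - (4 + (8 - 1*0)² - 80/(8 - 1*0) - 20*(8 - 1*0)) = (-15 - 1225) - (4 + (8 + 0)² - 80/(8 + 0) - 20*(8 + 0)) = -1240 - (4 + 8² - 80/8 - 20*8) = -1240 - (4 + 64 - 80*⅛ - 160) = -1240 - (4 + 64 - 10 - 160) = -1240 - 1*(-102) = -1240 + 102 = -1138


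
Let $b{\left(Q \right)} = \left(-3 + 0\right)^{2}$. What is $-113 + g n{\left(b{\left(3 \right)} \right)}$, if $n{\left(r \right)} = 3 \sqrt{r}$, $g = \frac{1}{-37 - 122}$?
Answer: $- \frac{5992}{53} \approx -113.06$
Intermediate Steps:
$g = - \frac{1}{159}$ ($g = \frac{1}{-159} = - \frac{1}{159} \approx -0.0062893$)
$b{\left(Q \right)} = 9$ ($b{\left(Q \right)} = \left(-3\right)^{2} = 9$)
$-113 + g n{\left(b{\left(3 \right)} \right)} = -113 - \frac{3 \sqrt{9}}{159} = -113 - \frac{3 \cdot 3}{159} = -113 - \frac{3}{53} = - \frac{5992}{53}$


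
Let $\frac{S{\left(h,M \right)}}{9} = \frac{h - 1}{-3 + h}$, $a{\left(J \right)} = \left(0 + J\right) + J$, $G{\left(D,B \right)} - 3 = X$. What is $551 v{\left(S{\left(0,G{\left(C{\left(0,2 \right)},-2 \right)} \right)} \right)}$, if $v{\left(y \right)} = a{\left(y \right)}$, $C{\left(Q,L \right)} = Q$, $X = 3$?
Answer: $3306$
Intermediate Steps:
$G{\left(D,B \right)} = 6$ ($G{\left(D,B \right)} = 3 + 3 = 6$)
$a{\left(J \right)} = 2 J$ ($a{\left(J \right)} = J + J = 2 J$)
$S{\left(h,M \right)} = \frac{9 \left(-1 + h\right)}{-3 + h}$ ($S{\left(h,M \right)} = 9 \frac{h - 1}{-3 + h} = 9 \frac{-1 + h}{-3 + h} = \frac{9 \left(-1 + h\right)}{-3 + h}$)
$v{\left(y \right)} = 2 y$
$551 v{\left(S{\left(0,G{\left(C{\left(0,2 \right)},-2 \right)} \right)} \right)} = 551 \cdot 2 \frac{9 \left(-1 + 0\right)}{-3 + 0} = 551 \cdot 2 \cdot 9 \frac{1}{-3} \left(-1\right) = 551 \cdot 2 \cdot 9 \left(- \frac{1}{3}\right) \left(-1\right) = 551 \cdot 2 \cdot 3 = 551 \cdot 6 = 3306$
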